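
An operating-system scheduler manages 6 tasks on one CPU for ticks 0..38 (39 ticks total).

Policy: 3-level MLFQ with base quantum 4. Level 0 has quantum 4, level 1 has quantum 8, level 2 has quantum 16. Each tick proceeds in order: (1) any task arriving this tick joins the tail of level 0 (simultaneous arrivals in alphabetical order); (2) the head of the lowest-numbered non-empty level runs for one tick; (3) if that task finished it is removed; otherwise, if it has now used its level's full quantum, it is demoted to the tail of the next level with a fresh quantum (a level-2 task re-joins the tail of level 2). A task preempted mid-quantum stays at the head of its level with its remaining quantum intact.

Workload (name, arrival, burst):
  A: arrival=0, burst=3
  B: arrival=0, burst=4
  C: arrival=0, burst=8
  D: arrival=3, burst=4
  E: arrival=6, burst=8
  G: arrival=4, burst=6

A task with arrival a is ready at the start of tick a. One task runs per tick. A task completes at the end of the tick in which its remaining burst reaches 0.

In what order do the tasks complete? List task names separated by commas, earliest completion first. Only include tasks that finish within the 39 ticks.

completion order = A, B, D, C, G, E

t=0: L0/L1/L2 = ABC/-/- → run A
t=1: L0/L1/L2 = ABC/-/- → run A
t=2: L0/L1/L2 = ABC/-/- → run A
t=3: L0/L1/L2 = BCD/-/- → run B
t=4: L0/L1/L2 = BCDG/-/- → run B
t=5: L0/L1/L2 = BCDG/-/- → run B
t=6: L0/L1/L2 = BCDGE/-/- → run B
t=7: L0/L1/L2 = CDGE/-/- → run C
t=8: L0/L1/L2 = CDGE/-/- → run C
t=9: L0/L1/L2 = CDGE/-/- → run C
t=10: L0/L1/L2 = CDGE/-/- → run C
t=11: L0/L1/L2 = DGE/C/- → run D
t=12: L0/L1/L2 = DGE/C/- → run D
t=13: L0/L1/L2 = DGE/C/- → run D
t=14: L0/L1/L2 = DGE/C/- → run D
t=15: L0/L1/L2 = GE/C/- → run G
t=16: L0/L1/L2 = GE/C/- → run G
t=17: L0/L1/L2 = GE/C/- → run G
t=18: L0/L1/L2 = GE/C/- → run G
t=19: L0/L1/L2 = E/CG/- → run E
t=20: L0/L1/L2 = E/CG/- → run E
t=21: L0/L1/L2 = E/CG/- → run E
t=22: L0/L1/L2 = E/CG/- → run E
t=23: L0/L1/L2 = -/CGE/- → run C
t=24: L0/L1/L2 = -/CGE/- → run C
t=25: L0/L1/L2 = -/CGE/- → run C
t=26: L0/L1/L2 = -/CGE/- → run C
t=27: L0/L1/L2 = -/GE/- → run G
t=28: L0/L1/L2 = -/GE/- → run G
t=29: L0/L1/L2 = -/E/- → run E
t=30: L0/L1/L2 = -/E/- → run E
t=31: L0/L1/L2 = -/E/- → run E
t=32: L0/L1/L2 = -/E/- → run E
t=33: (idle)
t=34: (idle)
t=35: (idle)
t=36: (idle)
t=37: (idle)
t=38: (idle)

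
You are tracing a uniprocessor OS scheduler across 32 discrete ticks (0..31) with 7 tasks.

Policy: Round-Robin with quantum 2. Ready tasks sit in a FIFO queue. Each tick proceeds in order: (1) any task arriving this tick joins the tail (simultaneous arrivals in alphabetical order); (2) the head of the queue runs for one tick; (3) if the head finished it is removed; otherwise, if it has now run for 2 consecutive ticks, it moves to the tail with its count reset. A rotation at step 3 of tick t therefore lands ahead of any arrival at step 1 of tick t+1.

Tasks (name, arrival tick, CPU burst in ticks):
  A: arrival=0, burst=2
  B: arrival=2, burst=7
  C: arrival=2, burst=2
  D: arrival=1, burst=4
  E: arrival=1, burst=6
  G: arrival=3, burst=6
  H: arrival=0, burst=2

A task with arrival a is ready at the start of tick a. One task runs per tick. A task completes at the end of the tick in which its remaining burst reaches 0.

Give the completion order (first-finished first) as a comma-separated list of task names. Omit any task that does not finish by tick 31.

t=0: queue=[A,H] q_used=0 → run A
t=1: queue=[A,H,D,E] q_used=1 → run A
t=2: queue=[H,D,E,B,C] q_used=0 → run H
t=3: queue=[H,D,E,B,C,G] q_used=1 → run H
t=4: queue=[D,E,B,C,G] q_used=0 → run D
t=5: queue=[D,E,B,C,G] q_used=1 → run D
t=6: queue=[E,B,C,G,D] q_used=0 → run E
t=7: queue=[E,B,C,G,D] q_used=1 → run E
t=8: queue=[B,C,G,D,E] q_used=0 → run B
t=9: queue=[B,C,G,D,E] q_used=1 → run B
t=10: queue=[C,G,D,E,B] q_used=0 → run C
t=11: queue=[C,G,D,E,B] q_used=1 → run C
t=12: queue=[G,D,E,B] q_used=0 → run G
t=13: queue=[G,D,E,B] q_used=1 → run G
t=14: queue=[D,E,B,G] q_used=0 → run D
t=15: queue=[D,E,B,G] q_used=1 → run D
t=16: queue=[E,B,G] q_used=0 → run E
t=17: queue=[E,B,G] q_used=1 → run E
t=18: queue=[B,G,E] q_used=0 → run B
t=19: queue=[B,G,E] q_used=1 → run B
t=20: queue=[G,E,B] q_used=0 → run G
t=21: queue=[G,E,B] q_used=1 → run G
t=22: queue=[E,B,G] q_used=0 → run E
t=23: queue=[E,B,G] q_used=1 → run E
t=24: queue=[B,G] q_used=0 → run B
t=25: queue=[B,G] q_used=1 → run B
t=26: queue=[G,B] q_used=0 → run G
t=27: queue=[G,B] q_used=1 → run G
t=28: queue=[B] q_used=0 → run B
t=29: (idle)
t=30: (idle)
t=31: (idle)

completion order = A, H, C, D, E, G, B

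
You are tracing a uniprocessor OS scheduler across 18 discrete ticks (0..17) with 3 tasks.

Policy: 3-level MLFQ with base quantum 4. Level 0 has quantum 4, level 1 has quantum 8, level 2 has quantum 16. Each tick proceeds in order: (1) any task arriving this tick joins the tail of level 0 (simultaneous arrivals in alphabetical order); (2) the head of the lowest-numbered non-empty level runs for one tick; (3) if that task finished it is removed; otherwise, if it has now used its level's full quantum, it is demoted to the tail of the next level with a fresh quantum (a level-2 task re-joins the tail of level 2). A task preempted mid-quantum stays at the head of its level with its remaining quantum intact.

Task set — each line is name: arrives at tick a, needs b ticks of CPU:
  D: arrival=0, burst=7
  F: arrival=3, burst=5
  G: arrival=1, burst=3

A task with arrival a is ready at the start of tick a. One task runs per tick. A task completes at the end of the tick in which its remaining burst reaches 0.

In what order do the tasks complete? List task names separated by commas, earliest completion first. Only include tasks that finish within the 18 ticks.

t=0: L0/L1/L2 = D/-/- → run D
t=1: L0/L1/L2 = DG/-/- → run D
t=2: L0/L1/L2 = DG/-/- → run D
t=3: L0/L1/L2 = DGF/-/- → run D
t=4: L0/L1/L2 = GF/D/- → run G
t=5: L0/L1/L2 = GF/D/- → run G
t=6: L0/L1/L2 = GF/D/- → run G
t=7: L0/L1/L2 = F/D/- → run F
t=8: L0/L1/L2 = F/D/- → run F
t=9: L0/L1/L2 = F/D/- → run F
t=10: L0/L1/L2 = F/D/- → run F
t=11: L0/L1/L2 = -/DF/- → run D
t=12: L0/L1/L2 = -/DF/- → run D
t=13: L0/L1/L2 = -/DF/- → run D
t=14: L0/L1/L2 = -/F/- → run F
t=15: (idle)
t=16: (idle)
t=17: (idle)

completion order = G, D, F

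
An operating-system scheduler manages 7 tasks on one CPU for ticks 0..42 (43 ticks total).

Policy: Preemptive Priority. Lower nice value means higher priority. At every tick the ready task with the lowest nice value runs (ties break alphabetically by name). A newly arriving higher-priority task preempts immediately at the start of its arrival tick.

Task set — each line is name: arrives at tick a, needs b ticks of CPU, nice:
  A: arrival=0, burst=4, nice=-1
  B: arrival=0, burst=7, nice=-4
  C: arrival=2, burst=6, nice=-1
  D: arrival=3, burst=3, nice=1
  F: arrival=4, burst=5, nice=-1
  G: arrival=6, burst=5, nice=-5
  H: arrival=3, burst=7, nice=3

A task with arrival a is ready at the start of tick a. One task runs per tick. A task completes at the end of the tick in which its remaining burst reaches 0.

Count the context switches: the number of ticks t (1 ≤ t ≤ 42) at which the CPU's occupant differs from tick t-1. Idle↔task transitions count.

t=0: ready={A,B} → run B
t=1: ready={A,B} → run B
t=2: ready={A,B,C} → run B
t=3: ready={A,B,C,D,H} → run B
t=4: ready={A,B,C,D,F,H} → run B
t=5: ready={A,B,C,D,F,H} → run B
t=6: ready={A,B,C,D,F,G,H} → run G
t=7: ready={A,B,C,D,F,G,H} → run G
t=8: ready={A,B,C,D,F,G,H} → run G
t=9: ready={A,B,C,D,F,G,H} → run G
t=10: ready={A,B,C,D,F,G,H} → run G
t=11: ready={A,B,C,D,F,H} → run B
t=12: ready={A,C,D,F,H} → run A
t=13: ready={A,C,D,F,H} → run A
t=14: ready={A,C,D,F,H} → run A
t=15: ready={A,C,D,F,H} → run A
t=16: ready={C,D,F,H} → run C
t=17: ready={C,D,F,H} → run C
t=18: ready={C,D,F,H} → run C
t=19: ready={C,D,F,H} → run C
t=20: ready={C,D,F,H} → run C
t=21: ready={C,D,F,H} → run C
t=22: ready={D,F,H} → run F
t=23: ready={D,F,H} → run F
t=24: ready={D,F,H} → run F
t=25: ready={D,F,H} → run F
t=26: ready={D,F,H} → run F
t=27: ready={D,H} → run D
t=28: ready={D,H} → run D
t=29: ready={D,H} → run D
t=30: ready={H} → run H
t=31: ready={H} → run H
t=32: ready={H} → run H
t=33: ready={H} → run H
t=34: ready={H} → run H
t=35: ready={H} → run H
t=36: ready={H} → run H
t=37: (idle)
t=38: (idle)
t=39: (idle)
t=40: (idle)
t=41: (idle)
t=42: (idle)

context switches = 8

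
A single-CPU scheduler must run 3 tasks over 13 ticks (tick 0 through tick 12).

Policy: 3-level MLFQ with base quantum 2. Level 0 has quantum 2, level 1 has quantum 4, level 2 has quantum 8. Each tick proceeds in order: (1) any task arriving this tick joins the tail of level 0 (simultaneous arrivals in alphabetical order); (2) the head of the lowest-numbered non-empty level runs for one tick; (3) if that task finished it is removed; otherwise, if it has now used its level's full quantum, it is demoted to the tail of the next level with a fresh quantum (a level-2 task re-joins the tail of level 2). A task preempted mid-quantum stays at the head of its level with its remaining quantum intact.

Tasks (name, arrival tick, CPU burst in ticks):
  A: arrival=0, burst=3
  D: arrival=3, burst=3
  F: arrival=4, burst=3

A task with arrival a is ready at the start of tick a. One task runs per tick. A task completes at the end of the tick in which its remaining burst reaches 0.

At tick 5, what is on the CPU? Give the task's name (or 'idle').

running at tick 5 = F

t=0: L0/L1/L2 = A/-/- → run A
t=1: L0/L1/L2 = A/-/- → run A
t=2: L0/L1/L2 = -/A/- → run A
t=3: L0/L1/L2 = D/-/- → run D
t=4: L0/L1/L2 = DF/-/- → run D
t=5: L0/L1/L2 = F/D/- → run F
t=6: L0/L1/L2 = F/D/- → run F
t=7: L0/L1/L2 = -/DF/- → run D
t=8: L0/L1/L2 = -/F/- → run F
t=9: (idle)
t=10: (idle)
t=11: (idle)
t=12: (idle)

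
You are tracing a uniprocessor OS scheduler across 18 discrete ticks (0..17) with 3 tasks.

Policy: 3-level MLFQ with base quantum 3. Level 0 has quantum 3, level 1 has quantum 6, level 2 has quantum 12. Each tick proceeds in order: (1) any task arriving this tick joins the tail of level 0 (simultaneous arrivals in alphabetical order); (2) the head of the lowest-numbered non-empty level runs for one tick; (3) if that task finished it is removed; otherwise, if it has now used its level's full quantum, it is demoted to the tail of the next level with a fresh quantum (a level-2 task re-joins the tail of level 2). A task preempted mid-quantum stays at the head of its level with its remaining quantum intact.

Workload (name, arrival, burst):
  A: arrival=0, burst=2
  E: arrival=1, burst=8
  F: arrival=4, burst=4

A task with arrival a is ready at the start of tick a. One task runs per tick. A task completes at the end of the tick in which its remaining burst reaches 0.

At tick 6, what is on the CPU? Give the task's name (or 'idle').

running at tick 6 = F

t=0: L0/L1/L2 = A/-/- → run A
t=1: L0/L1/L2 = AE/-/- → run A
t=2: L0/L1/L2 = E/-/- → run E
t=3: L0/L1/L2 = E/-/- → run E
t=4: L0/L1/L2 = EF/-/- → run E
t=5: L0/L1/L2 = F/E/- → run F
t=6: L0/L1/L2 = F/E/- → run F
t=7: L0/L1/L2 = F/E/- → run F
t=8: L0/L1/L2 = -/EF/- → run E
t=9: L0/L1/L2 = -/EF/- → run E
t=10: L0/L1/L2 = -/EF/- → run E
t=11: L0/L1/L2 = -/EF/- → run E
t=12: L0/L1/L2 = -/EF/- → run E
t=13: L0/L1/L2 = -/F/- → run F
t=14: (idle)
t=15: (idle)
t=16: (idle)
t=17: (idle)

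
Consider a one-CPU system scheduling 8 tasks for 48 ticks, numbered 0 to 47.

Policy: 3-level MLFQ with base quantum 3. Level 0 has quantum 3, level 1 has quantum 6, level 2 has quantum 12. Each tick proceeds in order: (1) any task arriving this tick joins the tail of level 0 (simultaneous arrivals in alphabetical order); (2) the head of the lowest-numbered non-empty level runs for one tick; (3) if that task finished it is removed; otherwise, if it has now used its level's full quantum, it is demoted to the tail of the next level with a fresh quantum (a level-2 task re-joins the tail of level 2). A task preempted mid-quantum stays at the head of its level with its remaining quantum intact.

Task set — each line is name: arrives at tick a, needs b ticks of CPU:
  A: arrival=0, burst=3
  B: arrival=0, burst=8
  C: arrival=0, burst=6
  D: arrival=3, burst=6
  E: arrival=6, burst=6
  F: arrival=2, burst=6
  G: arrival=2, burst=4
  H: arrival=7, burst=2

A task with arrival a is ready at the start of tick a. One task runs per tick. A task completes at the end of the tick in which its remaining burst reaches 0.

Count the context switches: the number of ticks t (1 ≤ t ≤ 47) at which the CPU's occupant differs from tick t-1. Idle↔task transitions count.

t=0: L0/L1/L2 = ABC/-/- → run A
t=1: L0/L1/L2 = ABC/-/- → run A
t=2: L0/L1/L2 = ABCFG/-/- → run A
t=3: L0/L1/L2 = BCFGD/-/- → run B
t=4: L0/L1/L2 = BCFGD/-/- → run B
t=5: L0/L1/L2 = BCFGD/-/- → run B
t=6: L0/L1/L2 = CFGDE/B/- → run C
t=7: L0/L1/L2 = CFGDEH/B/- → run C
t=8: L0/L1/L2 = CFGDEH/B/- → run C
t=9: L0/L1/L2 = FGDEH/BC/- → run F
t=10: L0/L1/L2 = FGDEH/BC/- → run F
t=11: L0/L1/L2 = FGDEH/BC/- → run F
t=12: L0/L1/L2 = GDEH/BCF/- → run G
t=13: L0/L1/L2 = GDEH/BCF/- → run G
t=14: L0/L1/L2 = GDEH/BCF/- → run G
t=15: L0/L1/L2 = DEH/BCFG/- → run D
t=16: L0/L1/L2 = DEH/BCFG/- → run D
t=17: L0/L1/L2 = DEH/BCFG/- → run D
t=18: L0/L1/L2 = EH/BCFGD/- → run E
t=19: L0/L1/L2 = EH/BCFGD/- → run E
t=20: L0/L1/L2 = EH/BCFGD/- → run E
t=21: L0/L1/L2 = H/BCFGDE/- → run H
t=22: L0/L1/L2 = H/BCFGDE/- → run H
t=23: L0/L1/L2 = -/BCFGDE/- → run B
t=24: L0/L1/L2 = -/BCFGDE/- → run B
t=25: L0/L1/L2 = -/BCFGDE/- → run B
t=26: L0/L1/L2 = -/BCFGDE/- → run B
t=27: L0/L1/L2 = -/BCFGDE/- → run B
t=28: L0/L1/L2 = -/CFGDE/- → run C
t=29: L0/L1/L2 = -/CFGDE/- → run C
t=30: L0/L1/L2 = -/CFGDE/- → run C
t=31: L0/L1/L2 = -/FGDE/- → run F
t=32: L0/L1/L2 = -/FGDE/- → run F
t=33: L0/L1/L2 = -/FGDE/- → run F
t=34: L0/L1/L2 = -/GDE/- → run G
t=35: L0/L1/L2 = -/DE/- → run D
t=36: L0/L1/L2 = -/DE/- → run D
t=37: L0/L1/L2 = -/DE/- → run D
t=38: L0/L1/L2 = -/E/- → run E
t=39: L0/L1/L2 = -/E/- → run E
t=40: L0/L1/L2 = -/E/- → run E
t=41: (idle)
t=42: (idle)
t=43: (idle)
t=44: (idle)
t=45: (idle)
t=46: (idle)
t=47: (idle)

context switches = 14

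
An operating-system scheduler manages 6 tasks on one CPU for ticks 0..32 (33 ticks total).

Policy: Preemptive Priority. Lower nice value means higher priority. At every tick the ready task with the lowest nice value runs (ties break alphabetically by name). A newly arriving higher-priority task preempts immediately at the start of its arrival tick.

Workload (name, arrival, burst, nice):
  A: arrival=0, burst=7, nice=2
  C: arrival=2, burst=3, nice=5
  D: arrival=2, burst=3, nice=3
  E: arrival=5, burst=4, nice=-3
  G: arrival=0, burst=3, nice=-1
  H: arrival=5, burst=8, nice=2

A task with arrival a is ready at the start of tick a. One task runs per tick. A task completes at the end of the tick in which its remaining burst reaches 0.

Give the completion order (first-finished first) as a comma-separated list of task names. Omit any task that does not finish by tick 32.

completion order = G, E, A, H, D, C

t=0: ready={A,G} → run G
t=1: ready={A,G} → run G
t=2: ready={A,C,D,G} → run G
t=3: ready={A,C,D} → run A
t=4: ready={A,C,D} → run A
t=5: ready={A,C,D,E,H} → run E
t=6: ready={A,C,D,E,H} → run E
t=7: ready={A,C,D,E,H} → run E
t=8: ready={A,C,D,E,H} → run E
t=9: ready={A,C,D,H} → run A
t=10: ready={A,C,D,H} → run A
t=11: ready={A,C,D,H} → run A
t=12: ready={A,C,D,H} → run A
t=13: ready={A,C,D,H} → run A
t=14: ready={C,D,H} → run H
t=15: ready={C,D,H} → run H
t=16: ready={C,D,H} → run H
t=17: ready={C,D,H} → run H
t=18: ready={C,D,H} → run H
t=19: ready={C,D,H} → run H
t=20: ready={C,D,H} → run H
t=21: ready={C,D,H} → run H
t=22: ready={C,D} → run D
t=23: ready={C,D} → run D
t=24: ready={C,D} → run D
t=25: ready={C} → run C
t=26: ready={C} → run C
t=27: ready={C} → run C
t=28: (idle)
t=29: (idle)
t=30: (idle)
t=31: (idle)
t=32: (idle)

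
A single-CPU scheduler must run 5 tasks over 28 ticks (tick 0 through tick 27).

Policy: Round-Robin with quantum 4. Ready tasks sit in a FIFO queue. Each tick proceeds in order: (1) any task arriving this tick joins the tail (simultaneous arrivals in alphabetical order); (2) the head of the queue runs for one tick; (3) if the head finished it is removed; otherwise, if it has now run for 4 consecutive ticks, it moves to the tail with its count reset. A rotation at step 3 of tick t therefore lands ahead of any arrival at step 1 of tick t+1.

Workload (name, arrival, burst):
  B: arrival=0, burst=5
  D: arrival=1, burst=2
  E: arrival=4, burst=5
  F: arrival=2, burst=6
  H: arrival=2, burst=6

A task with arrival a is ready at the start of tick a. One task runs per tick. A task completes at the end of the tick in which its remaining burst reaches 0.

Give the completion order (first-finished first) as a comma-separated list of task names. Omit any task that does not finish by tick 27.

completion order = D, B, F, H, E

t=0: queue=[B] q_used=0 → run B
t=1: queue=[B,D] q_used=1 → run B
t=2: queue=[B,D,F,H] q_used=2 → run B
t=3: queue=[B,D,F,H] q_used=3 → run B
t=4: queue=[D,F,H,B,E] q_used=0 → run D
t=5: queue=[D,F,H,B,E] q_used=1 → run D
t=6: queue=[F,H,B,E] q_used=0 → run F
t=7: queue=[F,H,B,E] q_used=1 → run F
t=8: queue=[F,H,B,E] q_used=2 → run F
t=9: queue=[F,H,B,E] q_used=3 → run F
t=10: queue=[H,B,E,F] q_used=0 → run H
t=11: queue=[H,B,E,F] q_used=1 → run H
t=12: queue=[H,B,E,F] q_used=2 → run H
t=13: queue=[H,B,E,F] q_used=3 → run H
t=14: queue=[B,E,F,H] q_used=0 → run B
t=15: queue=[E,F,H] q_used=0 → run E
t=16: queue=[E,F,H] q_used=1 → run E
t=17: queue=[E,F,H] q_used=2 → run E
t=18: queue=[E,F,H] q_used=3 → run E
t=19: queue=[F,H,E] q_used=0 → run F
t=20: queue=[F,H,E] q_used=1 → run F
t=21: queue=[H,E] q_used=0 → run H
t=22: queue=[H,E] q_used=1 → run H
t=23: queue=[E] q_used=0 → run E
t=24: (idle)
t=25: (idle)
t=26: (idle)
t=27: (idle)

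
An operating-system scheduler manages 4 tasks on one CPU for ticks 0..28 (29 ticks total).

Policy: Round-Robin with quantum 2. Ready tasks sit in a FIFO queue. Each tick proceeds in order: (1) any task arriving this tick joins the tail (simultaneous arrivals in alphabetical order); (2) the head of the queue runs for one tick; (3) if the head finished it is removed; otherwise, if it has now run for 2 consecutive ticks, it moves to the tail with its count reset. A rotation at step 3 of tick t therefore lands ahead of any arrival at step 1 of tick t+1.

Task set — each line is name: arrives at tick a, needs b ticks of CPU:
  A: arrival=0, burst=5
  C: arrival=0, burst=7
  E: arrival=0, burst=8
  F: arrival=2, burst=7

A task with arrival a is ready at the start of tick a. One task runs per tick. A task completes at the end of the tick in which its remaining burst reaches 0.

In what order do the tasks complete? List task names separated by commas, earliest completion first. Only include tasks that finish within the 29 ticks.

t=0: queue=[A,C,E] q_used=0 → run A
t=1: queue=[A,C,E] q_used=1 → run A
t=2: queue=[C,E,A,F] q_used=0 → run C
t=3: queue=[C,E,A,F] q_used=1 → run C
t=4: queue=[E,A,F,C] q_used=0 → run E
t=5: queue=[E,A,F,C] q_used=1 → run E
t=6: queue=[A,F,C,E] q_used=0 → run A
t=7: queue=[A,F,C,E] q_used=1 → run A
t=8: queue=[F,C,E,A] q_used=0 → run F
t=9: queue=[F,C,E,A] q_used=1 → run F
t=10: queue=[C,E,A,F] q_used=0 → run C
t=11: queue=[C,E,A,F] q_used=1 → run C
t=12: queue=[E,A,F,C] q_used=0 → run E
t=13: queue=[E,A,F,C] q_used=1 → run E
t=14: queue=[A,F,C,E] q_used=0 → run A
t=15: queue=[F,C,E] q_used=0 → run F
t=16: queue=[F,C,E] q_used=1 → run F
t=17: queue=[C,E,F] q_used=0 → run C
t=18: queue=[C,E,F] q_used=1 → run C
t=19: queue=[E,F,C] q_used=0 → run E
t=20: queue=[E,F,C] q_used=1 → run E
t=21: queue=[F,C,E] q_used=0 → run F
t=22: queue=[F,C,E] q_used=1 → run F
t=23: queue=[C,E,F] q_used=0 → run C
t=24: queue=[E,F] q_used=0 → run E
t=25: queue=[E,F] q_used=1 → run E
t=26: queue=[F] q_used=0 → run F
t=27: (idle)
t=28: (idle)

completion order = A, C, E, F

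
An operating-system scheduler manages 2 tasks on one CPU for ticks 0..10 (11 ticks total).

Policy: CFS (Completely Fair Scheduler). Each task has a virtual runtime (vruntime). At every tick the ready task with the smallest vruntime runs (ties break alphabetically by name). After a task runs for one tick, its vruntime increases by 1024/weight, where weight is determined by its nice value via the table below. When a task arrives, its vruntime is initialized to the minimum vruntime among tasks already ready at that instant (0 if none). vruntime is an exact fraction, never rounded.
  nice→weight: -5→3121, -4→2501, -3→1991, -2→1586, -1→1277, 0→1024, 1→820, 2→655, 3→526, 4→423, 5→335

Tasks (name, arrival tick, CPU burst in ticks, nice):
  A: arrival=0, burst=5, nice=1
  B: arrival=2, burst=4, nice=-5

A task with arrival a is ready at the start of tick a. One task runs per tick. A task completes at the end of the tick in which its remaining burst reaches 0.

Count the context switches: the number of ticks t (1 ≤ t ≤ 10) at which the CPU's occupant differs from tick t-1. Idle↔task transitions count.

t=0: vr[A=0] → run A
t=1: vr[A=256/205] → run A
t=2: vr[A=512/205 B=512/205] → run A
t=3: vr[A=768/205 B=512/205] → run B
t=4: vr[A=768/205 B=1807872/639805] → run B
t=5: vr[A=768/205 B=2017792/639805] → run B
t=6: vr[A=768/205 B=2227712/639805] → run B
t=7: vr[A=768/205] → run A
t=8: vr[A=1024/205] → run A
t=9: (idle)
t=10: (idle)

context switches = 3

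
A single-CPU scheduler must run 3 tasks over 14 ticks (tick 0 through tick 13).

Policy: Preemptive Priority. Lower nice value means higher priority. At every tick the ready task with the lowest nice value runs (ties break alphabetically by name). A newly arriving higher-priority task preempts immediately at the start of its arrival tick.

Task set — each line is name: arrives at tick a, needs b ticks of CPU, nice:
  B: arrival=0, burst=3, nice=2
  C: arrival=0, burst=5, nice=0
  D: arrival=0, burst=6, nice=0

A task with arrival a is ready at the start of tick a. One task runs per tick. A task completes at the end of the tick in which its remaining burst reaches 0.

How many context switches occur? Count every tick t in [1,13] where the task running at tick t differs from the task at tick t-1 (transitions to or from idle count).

t=0: ready={B,C,D} → run C
t=1: ready={B,C,D} → run C
t=2: ready={B,C,D} → run C
t=3: ready={B,C,D} → run C
t=4: ready={B,C,D} → run C
t=5: ready={B,D} → run D
t=6: ready={B,D} → run D
t=7: ready={B,D} → run D
t=8: ready={B,D} → run D
t=9: ready={B,D} → run D
t=10: ready={B,D} → run D
t=11: ready={B} → run B
t=12: ready={B} → run B
t=13: ready={B} → run B

context switches = 2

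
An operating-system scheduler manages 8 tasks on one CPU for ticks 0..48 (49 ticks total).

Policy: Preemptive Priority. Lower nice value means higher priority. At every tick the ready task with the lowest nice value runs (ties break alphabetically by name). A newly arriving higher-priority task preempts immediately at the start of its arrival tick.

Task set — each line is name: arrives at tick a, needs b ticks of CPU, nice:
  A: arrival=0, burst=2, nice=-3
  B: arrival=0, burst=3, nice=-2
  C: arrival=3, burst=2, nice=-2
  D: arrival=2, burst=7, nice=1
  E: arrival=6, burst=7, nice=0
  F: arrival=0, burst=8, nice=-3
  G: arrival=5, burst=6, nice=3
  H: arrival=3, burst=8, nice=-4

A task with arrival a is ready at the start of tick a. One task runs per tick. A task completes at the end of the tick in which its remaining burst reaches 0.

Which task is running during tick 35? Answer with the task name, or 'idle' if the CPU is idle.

running at tick 35 = D

t=0: ready={A,B,F} → run A
t=1: ready={A,B,F} → run A
t=2: ready={B,D,F} → run F
t=3: ready={B,C,D,F,H} → run H
t=4: ready={B,C,D,F,H} → run H
t=5: ready={B,C,D,F,G,H} → run H
t=6: ready={B,C,D,E,F,G,H} → run H
t=7: ready={B,C,D,E,F,G,H} → run H
t=8: ready={B,C,D,E,F,G,H} → run H
t=9: ready={B,C,D,E,F,G,H} → run H
t=10: ready={B,C,D,E,F,G,H} → run H
t=11: ready={B,C,D,E,F,G} → run F
t=12: ready={B,C,D,E,F,G} → run F
t=13: ready={B,C,D,E,F,G} → run F
t=14: ready={B,C,D,E,F,G} → run F
t=15: ready={B,C,D,E,F,G} → run F
t=16: ready={B,C,D,E,F,G} → run F
t=17: ready={B,C,D,E,F,G} → run F
t=18: ready={B,C,D,E,G} → run B
t=19: ready={B,C,D,E,G} → run B
t=20: ready={B,C,D,E,G} → run B
t=21: ready={C,D,E,G} → run C
t=22: ready={C,D,E,G} → run C
t=23: ready={D,E,G} → run E
t=24: ready={D,E,G} → run E
t=25: ready={D,E,G} → run E
t=26: ready={D,E,G} → run E
t=27: ready={D,E,G} → run E
t=28: ready={D,E,G} → run E
t=29: ready={D,E,G} → run E
t=30: ready={D,G} → run D
t=31: ready={D,G} → run D
t=32: ready={D,G} → run D
t=33: ready={D,G} → run D
t=34: ready={D,G} → run D
t=35: ready={D,G} → run D
t=36: ready={D,G} → run D
t=37: ready={G} → run G
t=38: ready={G} → run G
t=39: ready={G} → run G
t=40: ready={G} → run G
t=41: ready={G} → run G
t=42: ready={G} → run G
t=43: (idle)
t=44: (idle)
t=45: (idle)
t=46: (idle)
t=47: (idle)
t=48: (idle)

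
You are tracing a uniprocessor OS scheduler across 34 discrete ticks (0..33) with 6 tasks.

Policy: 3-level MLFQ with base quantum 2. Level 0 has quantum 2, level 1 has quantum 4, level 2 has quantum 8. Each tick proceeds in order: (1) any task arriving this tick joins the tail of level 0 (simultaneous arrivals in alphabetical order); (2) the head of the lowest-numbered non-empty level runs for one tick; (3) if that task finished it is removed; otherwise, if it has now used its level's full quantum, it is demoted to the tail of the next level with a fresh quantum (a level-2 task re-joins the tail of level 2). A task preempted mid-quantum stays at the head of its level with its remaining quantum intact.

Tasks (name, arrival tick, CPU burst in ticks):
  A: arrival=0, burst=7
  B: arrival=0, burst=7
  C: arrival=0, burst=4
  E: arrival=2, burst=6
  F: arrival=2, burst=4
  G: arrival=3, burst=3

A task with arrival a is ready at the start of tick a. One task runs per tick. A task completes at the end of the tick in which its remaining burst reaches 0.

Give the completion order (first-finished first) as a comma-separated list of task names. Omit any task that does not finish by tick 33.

t=0: L0/L1/L2 = ABC/-/- → run A
t=1: L0/L1/L2 = ABC/-/- → run A
t=2: L0/L1/L2 = BCEF/A/- → run B
t=3: L0/L1/L2 = BCEFG/A/- → run B
t=4: L0/L1/L2 = CEFG/AB/- → run C
t=5: L0/L1/L2 = CEFG/AB/- → run C
t=6: L0/L1/L2 = EFG/ABC/- → run E
t=7: L0/L1/L2 = EFG/ABC/- → run E
t=8: L0/L1/L2 = FG/ABCE/- → run F
t=9: L0/L1/L2 = FG/ABCE/- → run F
t=10: L0/L1/L2 = G/ABCEF/- → run G
t=11: L0/L1/L2 = G/ABCEF/- → run G
t=12: L0/L1/L2 = -/ABCEFG/- → run A
t=13: L0/L1/L2 = -/ABCEFG/- → run A
t=14: L0/L1/L2 = -/ABCEFG/- → run A
t=15: L0/L1/L2 = -/ABCEFG/- → run A
t=16: L0/L1/L2 = -/BCEFG/A → run B
t=17: L0/L1/L2 = -/BCEFG/A → run B
t=18: L0/L1/L2 = -/BCEFG/A → run B
t=19: L0/L1/L2 = -/BCEFG/A → run B
t=20: L0/L1/L2 = -/CEFG/AB → run C
t=21: L0/L1/L2 = -/CEFG/AB → run C
t=22: L0/L1/L2 = -/EFG/AB → run E
t=23: L0/L1/L2 = -/EFG/AB → run E
t=24: L0/L1/L2 = -/EFG/AB → run E
t=25: L0/L1/L2 = -/EFG/AB → run E
t=26: L0/L1/L2 = -/FG/AB → run F
t=27: L0/L1/L2 = -/FG/AB → run F
t=28: L0/L1/L2 = -/G/AB → run G
t=29: L0/L1/L2 = -/-/AB → run A
t=30: L0/L1/L2 = -/-/B → run B
t=31: (idle)
t=32: (idle)
t=33: (idle)

completion order = C, E, F, G, A, B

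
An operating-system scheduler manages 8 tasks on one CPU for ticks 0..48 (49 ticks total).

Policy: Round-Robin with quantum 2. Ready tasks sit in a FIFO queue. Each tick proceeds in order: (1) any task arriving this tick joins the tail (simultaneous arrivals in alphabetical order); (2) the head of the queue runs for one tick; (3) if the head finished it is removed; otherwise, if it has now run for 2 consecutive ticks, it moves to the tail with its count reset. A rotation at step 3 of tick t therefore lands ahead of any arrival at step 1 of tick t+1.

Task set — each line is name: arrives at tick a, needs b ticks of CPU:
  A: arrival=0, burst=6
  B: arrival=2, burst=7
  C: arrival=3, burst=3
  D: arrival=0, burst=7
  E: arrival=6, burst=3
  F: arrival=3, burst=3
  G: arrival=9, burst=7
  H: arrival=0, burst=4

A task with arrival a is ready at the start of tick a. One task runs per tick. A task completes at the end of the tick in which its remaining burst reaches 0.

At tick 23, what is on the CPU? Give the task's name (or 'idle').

t=0: queue=[A,D,H] q_used=0 → run A
t=1: queue=[A,D,H] q_used=1 → run A
t=2: queue=[D,H,A,B] q_used=0 → run D
t=3: queue=[D,H,A,B,C,F] q_used=1 → run D
t=4: queue=[H,A,B,C,F,D] q_used=0 → run H
t=5: queue=[H,A,B,C,F,D] q_used=1 → run H
t=6: queue=[A,B,C,F,D,H,E] q_used=0 → run A
t=7: queue=[A,B,C,F,D,H,E] q_used=1 → run A
t=8: queue=[B,C,F,D,H,E,A] q_used=0 → run B
t=9: queue=[B,C,F,D,H,E,A,G] q_used=1 → run B
t=10: queue=[C,F,D,H,E,A,G,B] q_used=0 → run C
t=11: queue=[C,F,D,H,E,A,G,B] q_used=1 → run C
t=12: queue=[F,D,H,E,A,G,B,C] q_used=0 → run F
t=13: queue=[F,D,H,E,A,G,B,C] q_used=1 → run F
t=14: queue=[D,H,E,A,G,B,C,F] q_used=0 → run D
t=15: queue=[D,H,E,A,G,B,C,F] q_used=1 → run D
t=16: queue=[H,E,A,G,B,C,F,D] q_used=0 → run H
t=17: queue=[H,E,A,G,B,C,F,D] q_used=1 → run H
t=18: queue=[E,A,G,B,C,F,D] q_used=0 → run E
t=19: queue=[E,A,G,B,C,F,D] q_used=1 → run E
t=20: queue=[A,G,B,C,F,D,E] q_used=0 → run A
t=21: queue=[A,G,B,C,F,D,E] q_used=1 → run A
t=22: queue=[G,B,C,F,D,E] q_used=0 → run G
t=23: queue=[G,B,C,F,D,E] q_used=1 → run G
t=24: queue=[B,C,F,D,E,G] q_used=0 → run B
t=25: queue=[B,C,F,D,E,G] q_used=1 → run B
t=26: queue=[C,F,D,E,G,B] q_used=0 → run C
t=27: queue=[F,D,E,G,B] q_used=0 → run F
t=28: queue=[D,E,G,B] q_used=0 → run D
t=29: queue=[D,E,G,B] q_used=1 → run D
t=30: queue=[E,G,B,D] q_used=0 → run E
t=31: queue=[G,B,D] q_used=0 → run G
t=32: queue=[G,B,D] q_used=1 → run G
t=33: queue=[B,D,G] q_used=0 → run B
t=34: queue=[B,D,G] q_used=1 → run B
t=35: queue=[D,G,B] q_used=0 → run D
t=36: queue=[G,B] q_used=0 → run G
t=37: queue=[G,B] q_used=1 → run G
t=38: queue=[B,G] q_used=0 → run B
t=39: queue=[G] q_used=0 → run G
t=40: (idle)
t=41: (idle)
t=42: (idle)
t=43: (idle)
t=44: (idle)
t=45: (idle)
t=46: (idle)
t=47: (idle)
t=48: (idle)

running at tick 23 = G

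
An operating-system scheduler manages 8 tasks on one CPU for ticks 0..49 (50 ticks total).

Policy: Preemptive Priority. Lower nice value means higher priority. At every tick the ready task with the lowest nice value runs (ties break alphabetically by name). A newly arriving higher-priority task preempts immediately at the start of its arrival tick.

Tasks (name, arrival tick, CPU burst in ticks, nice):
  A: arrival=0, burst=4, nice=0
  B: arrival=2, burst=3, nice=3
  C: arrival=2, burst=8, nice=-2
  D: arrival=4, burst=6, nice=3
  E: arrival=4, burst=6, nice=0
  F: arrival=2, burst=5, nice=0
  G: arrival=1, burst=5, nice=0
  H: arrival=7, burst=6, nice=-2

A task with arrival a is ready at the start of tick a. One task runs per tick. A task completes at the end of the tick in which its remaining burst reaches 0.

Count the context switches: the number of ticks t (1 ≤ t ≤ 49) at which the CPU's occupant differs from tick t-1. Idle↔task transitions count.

context switches = 9

t=0: ready={A} → run A
t=1: ready={A,G} → run A
t=2: ready={A,B,C,F,G} → run C
t=3: ready={A,B,C,F,G} → run C
t=4: ready={A,B,C,D,E,F,G} → run C
t=5: ready={A,B,C,D,E,F,G} → run C
t=6: ready={A,B,C,D,E,F,G} → run C
t=7: ready={A,B,C,D,E,F,G,H} → run C
t=8: ready={A,B,C,D,E,F,G,H} → run C
t=9: ready={A,B,C,D,E,F,G,H} → run C
t=10: ready={A,B,D,E,F,G,H} → run H
t=11: ready={A,B,D,E,F,G,H} → run H
t=12: ready={A,B,D,E,F,G,H} → run H
t=13: ready={A,B,D,E,F,G,H} → run H
t=14: ready={A,B,D,E,F,G,H} → run H
t=15: ready={A,B,D,E,F,G,H} → run H
t=16: ready={A,B,D,E,F,G} → run A
t=17: ready={A,B,D,E,F,G} → run A
t=18: ready={B,D,E,F,G} → run E
t=19: ready={B,D,E,F,G} → run E
t=20: ready={B,D,E,F,G} → run E
t=21: ready={B,D,E,F,G} → run E
t=22: ready={B,D,E,F,G} → run E
t=23: ready={B,D,E,F,G} → run E
t=24: ready={B,D,F,G} → run F
t=25: ready={B,D,F,G} → run F
t=26: ready={B,D,F,G} → run F
t=27: ready={B,D,F,G} → run F
t=28: ready={B,D,F,G} → run F
t=29: ready={B,D,G} → run G
t=30: ready={B,D,G} → run G
t=31: ready={B,D,G} → run G
t=32: ready={B,D,G} → run G
t=33: ready={B,D,G} → run G
t=34: ready={B,D} → run B
t=35: ready={B,D} → run B
t=36: ready={B,D} → run B
t=37: ready={D} → run D
t=38: ready={D} → run D
t=39: ready={D} → run D
t=40: ready={D} → run D
t=41: ready={D} → run D
t=42: ready={D} → run D
t=43: (idle)
t=44: (idle)
t=45: (idle)
t=46: (idle)
t=47: (idle)
t=48: (idle)
t=49: (idle)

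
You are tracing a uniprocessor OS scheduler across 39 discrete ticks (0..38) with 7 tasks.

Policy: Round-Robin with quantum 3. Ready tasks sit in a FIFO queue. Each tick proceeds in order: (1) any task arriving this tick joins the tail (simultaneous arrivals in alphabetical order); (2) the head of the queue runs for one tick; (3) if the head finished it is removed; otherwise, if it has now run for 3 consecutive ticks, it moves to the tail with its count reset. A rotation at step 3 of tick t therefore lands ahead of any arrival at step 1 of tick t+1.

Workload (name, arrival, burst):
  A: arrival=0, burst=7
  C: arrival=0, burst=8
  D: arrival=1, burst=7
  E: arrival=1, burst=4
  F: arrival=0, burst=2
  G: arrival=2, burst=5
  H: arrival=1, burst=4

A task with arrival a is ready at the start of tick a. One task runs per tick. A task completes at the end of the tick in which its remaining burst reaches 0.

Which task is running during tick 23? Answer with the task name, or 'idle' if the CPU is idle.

running at tick 23 = C

t=0: queue=[A,C,F] q_used=0 → run A
t=1: queue=[A,C,F,D,E,H] q_used=1 → run A
t=2: queue=[A,C,F,D,E,H,G] q_used=2 → run A
t=3: queue=[C,F,D,E,H,G,A] q_used=0 → run C
t=4: queue=[C,F,D,E,H,G,A] q_used=1 → run C
t=5: queue=[C,F,D,E,H,G,A] q_used=2 → run C
t=6: queue=[F,D,E,H,G,A,C] q_used=0 → run F
t=7: queue=[F,D,E,H,G,A,C] q_used=1 → run F
t=8: queue=[D,E,H,G,A,C] q_used=0 → run D
t=9: queue=[D,E,H,G,A,C] q_used=1 → run D
t=10: queue=[D,E,H,G,A,C] q_used=2 → run D
t=11: queue=[E,H,G,A,C,D] q_used=0 → run E
t=12: queue=[E,H,G,A,C,D] q_used=1 → run E
t=13: queue=[E,H,G,A,C,D] q_used=2 → run E
t=14: queue=[H,G,A,C,D,E] q_used=0 → run H
t=15: queue=[H,G,A,C,D,E] q_used=1 → run H
t=16: queue=[H,G,A,C,D,E] q_used=2 → run H
t=17: queue=[G,A,C,D,E,H] q_used=0 → run G
t=18: queue=[G,A,C,D,E,H] q_used=1 → run G
t=19: queue=[G,A,C,D,E,H] q_used=2 → run G
t=20: queue=[A,C,D,E,H,G] q_used=0 → run A
t=21: queue=[A,C,D,E,H,G] q_used=1 → run A
t=22: queue=[A,C,D,E,H,G] q_used=2 → run A
t=23: queue=[C,D,E,H,G,A] q_used=0 → run C
t=24: queue=[C,D,E,H,G,A] q_used=1 → run C
t=25: queue=[C,D,E,H,G,A] q_used=2 → run C
t=26: queue=[D,E,H,G,A,C] q_used=0 → run D
t=27: queue=[D,E,H,G,A,C] q_used=1 → run D
t=28: queue=[D,E,H,G,A,C] q_used=2 → run D
t=29: queue=[E,H,G,A,C,D] q_used=0 → run E
t=30: queue=[H,G,A,C,D] q_used=0 → run H
t=31: queue=[G,A,C,D] q_used=0 → run G
t=32: queue=[G,A,C,D] q_used=1 → run G
t=33: queue=[A,C,D] q_used=0 → run A
t=34: queue=[C,D] q_used=0 → run C
t=35: queue=[C,D] q_used=1 → run C
t=36: queue=[D] q_used=0 → run D
t=37: (idle)
t=38: (idle)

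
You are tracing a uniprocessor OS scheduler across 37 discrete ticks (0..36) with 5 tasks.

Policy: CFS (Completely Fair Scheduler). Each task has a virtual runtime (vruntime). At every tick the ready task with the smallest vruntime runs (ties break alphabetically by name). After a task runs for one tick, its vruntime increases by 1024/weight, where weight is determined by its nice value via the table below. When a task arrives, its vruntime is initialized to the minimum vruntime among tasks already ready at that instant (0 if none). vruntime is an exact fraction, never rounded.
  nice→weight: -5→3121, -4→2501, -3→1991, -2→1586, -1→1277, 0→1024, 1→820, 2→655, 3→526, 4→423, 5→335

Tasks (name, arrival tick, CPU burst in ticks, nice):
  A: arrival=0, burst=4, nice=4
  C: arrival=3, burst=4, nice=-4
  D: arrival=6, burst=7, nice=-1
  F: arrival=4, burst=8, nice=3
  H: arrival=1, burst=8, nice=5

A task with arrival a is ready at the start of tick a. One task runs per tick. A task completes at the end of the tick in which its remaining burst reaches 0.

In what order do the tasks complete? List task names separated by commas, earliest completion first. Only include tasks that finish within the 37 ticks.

completion order = C, A, D, F, H

t=0: vr[A=0] → run A
t=1: vr[A=1024/423 H=1024/423] → run A
t=2: vr[A=2048/423 H=1024/423] → run H
t=3: vr[A=2048/423 C=2048/423 H=776192/141705] → run A
t=4: vr[A=1024/141 C=2048/423 F=2048/423 H=776192/141705] → run C
t=5: vr[A=1024/141 C=5555200/1057923 F=2048/423 H=776192/141705] → run F
t=6: vr[A=1024/141 C=5555200/1057923 D=5555200/1057923 F=755200/111249 H=776192/141705] → run C
t=7: vr[A=1024/141 C=5988352/1057923 D=5555200/1057923 F=755200/111249 H=776192/141705] → run D
t=8: vr[A=1024/141 C=5988352/1057923 D=8177303552/1350967671 F=755200/111249 H=776192/141705] → run H
t=9: vr[A=1024/141 C=5988352/1057923 D=8177303552/1350967671 F=755200/111249 H=1209344/141705] → run C
t=10: vr[A=1024/141 C=6421504/1057923 D=8177303552/1350967671 F=755200/111249 H=1209344/141705] → run D
t=11: vr[A=1024/141 C=6421504/1057923 D=9260616704/1350967671 F=755200/111249 H=1209344/141705] → run C
t=12: vr[A=1024/141 D=9260616704/1350967671 F=755200/111249 H=1209344/141705] → run F
t=13: vr[A=1024/141 D=9260616704/1350967671 F=971776/111249 H=1209344/141705] → run D
t=14: vr[A=1024/141 D=10343929856/1350967671 F=971776/111249 H=1209344/141705] → run A
t=15: vr[D=10343929856/1350967671 F=971776/111249 H=1209344/141705] → run D
t=16: vr[D=11427243008/1350967671 F=971776/111249 H=1209344/141705] → run D
t=17: vr[D=12510556160/1350967671 F=971776/111249 H=1209344/141705] → run H
t=18: vr[D=12510556160/1350967671 F=971776/111249 H=1642496/141705] → run F
t=19: vr[D=12510556160/1350967671 F=1188352/111249 H=1642496/141705] → run D
t=20: vr[D=13593869312/1350967671 F=1188352/111249 H=1642496/141705] → run D
t=21: vr[F=1188352/111249 H=1642496/141705] → run F
t=22: vr[F=1404928/111249 H=1642496/141705] → run H
t=23: vr[F=1404928/111249 H=2075648/141705] → run F
t=24: vr[F=1621504/111249 H=2075648/141705] → run F
t=25: vr[F=1838080/111249 H=2075648/141705] → run H
t=26: vr[F=1838080/111249 H=501760/28341] → run F
t=27: vr[F=2054656/111249 H=501760/28341] → run H
t=28: vr[F=2054656/111249 H=2941952/141705] → run F
t=29: vr[H=2941952/141705] → run H
t=30: vr[H=3375104/141705] → run H
t=31: (idle)
t=32: (idle)
t=33: (idle)
t=34: (idle)
t=35: (idle)
t=36: (idle)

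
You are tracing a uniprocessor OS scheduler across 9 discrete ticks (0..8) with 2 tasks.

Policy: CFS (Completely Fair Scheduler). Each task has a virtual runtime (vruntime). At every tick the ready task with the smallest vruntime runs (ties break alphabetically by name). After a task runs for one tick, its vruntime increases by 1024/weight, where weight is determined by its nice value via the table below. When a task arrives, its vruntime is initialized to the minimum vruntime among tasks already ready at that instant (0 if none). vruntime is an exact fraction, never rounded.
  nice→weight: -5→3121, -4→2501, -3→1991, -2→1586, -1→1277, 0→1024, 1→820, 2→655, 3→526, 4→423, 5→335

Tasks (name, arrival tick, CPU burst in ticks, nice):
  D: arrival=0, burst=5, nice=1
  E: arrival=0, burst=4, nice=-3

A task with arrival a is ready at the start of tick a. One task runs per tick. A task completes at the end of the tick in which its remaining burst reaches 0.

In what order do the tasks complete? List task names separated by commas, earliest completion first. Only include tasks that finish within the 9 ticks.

completion order = E, D

t=0: vr[D=0 E=0] → run D
t=1: vr[D=256/205 E=0] → run E
t=2: vr[D=256/205 E=1024/1991] → run E
t=3: vr[D=256/205 E=2048/1991] → run E
t=4: vr[D=256/205 E=3072/1991] → run D
t=5: vr[D=512/205 E=3072/1991] → run E
t=6: vr[D=512/205] → run D
t=7: vr[D=768/205] → run D
t=8: vr[D=1024/205] → run D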